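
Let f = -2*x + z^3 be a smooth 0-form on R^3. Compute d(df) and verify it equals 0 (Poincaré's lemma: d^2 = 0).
d(df) = 0

Step 1: df = sum_i (∂f/∂x_i) dx_i = (-2) dx + (0) dy + (3*z^2) dz.
Step 2: Apply d again. Using the 1-form formula, the coefficient of dx ∧ dy in d(df) is ∂^2 f/∂x ∂y - ∂^2 f/∂y ∂x = (0) - (0) = 0 (equality of mixed partials for smooth f).
Similarly for dx ∧ dz and dy ∧ dz — all coefficients vanish. So d(df) = 0.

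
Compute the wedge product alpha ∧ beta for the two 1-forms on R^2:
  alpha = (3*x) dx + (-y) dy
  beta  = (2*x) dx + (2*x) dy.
alpha ∧ beta = (2*x*(3*x + y)) dx ∧ dy

Distribute the wedge, using dx_i ∧ dx_j = -dx_j ∧ dx_i and dx_i ∧ dx_i = 0. For each pair (i, j) with i < j, the coefficient of dx_i ∧ dx_j in alpha ∧ beta is (alpha_i * beta_j - alpha_j * beta_i). Collecting: alpha ∧ beta = (2*x*(3*x + y)) dx ∧ dy.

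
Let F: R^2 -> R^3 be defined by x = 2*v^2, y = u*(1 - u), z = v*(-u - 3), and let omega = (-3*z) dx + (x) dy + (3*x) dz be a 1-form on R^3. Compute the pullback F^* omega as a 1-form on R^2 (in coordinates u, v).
F^* omega = (v^2*(-4*u - 6*v + 2)) du + (6*v^2*(u + 3)) dv

Using F^*(f dg) = (f ∘ F) d(g ∘ F), substitute each coordinate x_i by F_i(u, v) in f_i, and replace dx_i by d F_i = (∂F_i/∂u) du + (∂F_i/∂v) dv.
  For the x component: f_1(F) = 3*v*(u + 3); d F_1 = (0) du + (4*v) dv
  For the y component: f_2(F) = 2*v^2; d F_2 = (1 - 2*u) du + (0) dv
  For the z component: f_3(F) = 6*v^2; d F_3 = (-v) du + (-u - 3) dv
Combining and collecting du, dv coefficients:
  coeff of du: v^2*(-4*u - 6*v + 2)
  coeff of dv: 6*v^2*(u + 3)
F^* omega = (v^2*(-4*u - 6*v + 2)) du + (6*v^2*(u + 3)) dv.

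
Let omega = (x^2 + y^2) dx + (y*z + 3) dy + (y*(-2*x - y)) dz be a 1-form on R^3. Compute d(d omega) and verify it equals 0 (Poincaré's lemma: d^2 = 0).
d(d omega) = 0

Step 1: d omega = sum_{i<j} (∂f_j/∂x_i - ∂f_i/∂x_j) dx_i ∧ dx_j:
  coeff of dx ∧ dy: -2*y
  coeff of dx ∧ dz: -2*y
  coeff of dy ∧ dz: -2*x - 3*y
Step 2: Apply d again to each 2-form coefficient. The only possible 3-form in R^3 is dx ∧ dy ∧ dz, with coefficient
  ∂(coeff of dy∧dz)/∂x - ∂(coeff of dx∧dz)/∂y + ∂(coeff of dx∧dy)/∂z
  = ∂/∂x (-2*x - 3*y) - ∂/∂y (-2*y) + ∂/∂z (-2*y).
Each of these terms simplifies to sums of mixed partials that cancel in pairs. The result is 0 (by equality of mixed partials for smooth functions — Schwarz / Clairaut).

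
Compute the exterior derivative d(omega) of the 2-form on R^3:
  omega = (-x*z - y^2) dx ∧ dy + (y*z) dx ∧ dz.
d(omega) = (-x - z) dx ∧ dy ∧ dz

For a 2-form omega = sum_{i<j} g_{ij} dx_i ∧ dx_j, the exterior derivative is
  d(omega) = sum_{i<j} d(g_{ij}) ∧ dx_i ∧ dx_j = sum_{i<j, k} (∂g_{ij}/∂x_k) dx_k ∧ dx_i ∧ dx_j.
Expand each term, using dx_k ∧ dx_i ∧ dx_j = sgn(permutation) dx_{(a)} ∧ dx_{(b)} ∧ dx_{(c)} with (a < b < c) sorted:
  d(-x*z - y^2) includes (∂/∂z)(-x*z - y^2) dz = (-x) dz, which multiplied by dx ∧ dy gives (-x) dx ∧ dy ∧ dz
  d(y*z) includes (∂/∂y)(y*z) dy = (z) dy, which multiplied by dx ∧ dz gives (-z) dx ∧ dy ∧ dz
Collecting like 3-forms: d(omega) = (-x - z) dx ∧ dy ∧ dz.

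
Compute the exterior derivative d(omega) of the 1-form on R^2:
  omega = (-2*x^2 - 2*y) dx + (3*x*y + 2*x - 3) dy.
d(omega) = (3*y + 4) dx ∧ dy

For a 1-form omega = sum_i f_i dx_i, the exterior derivative is
  d(omega) = sum_{i < j} (∂f_j/∂x_i - ∂f_i/∂x_j) dx_i ∧ dx_j.
  coefficient of dx ∧ dy: ∂f_2/∂x - ∂f_1/∂y = ∂(3*x*y + 2*x - 3)/∂x - ∂(-2*x^2 - 2*y)/∂y = 3*y + 4
Assembling: d(omega) = (3*y + 4) dx ∧ dy.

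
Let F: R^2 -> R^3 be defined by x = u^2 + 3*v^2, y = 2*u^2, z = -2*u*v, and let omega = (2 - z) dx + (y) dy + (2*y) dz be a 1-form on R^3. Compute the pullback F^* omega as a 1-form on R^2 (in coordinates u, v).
F^* omega = (4*u*(2*u^2 - u*v + 1)) du + (-8*u^3 + 12*u*v^2 + 12*v) dv

Using F^*(f dg) = (f ∘ F) d(g ∘ F), substitute each coordinate x_i by F_i(u, v) in f_i, and replace dx_i by d F_i = (∂F_i/∂u) du + (∂F_i/∂v) dv.
  For the x component: f_1(F) = 2*u*v + 2; d F_1 = (2*u) du + (6*v) dv
  For the y component: f_2(F) = 2*u^2; d F_2 = (4*u) du + (0) dv
  For the z component: f_3(F) = 4*u^2; d F_3 = (-2*v) du + (-2*u) dv
Combining and collecting du, dv coefficients:
  coeff of du: 4*u*(2*u^2 - u*v + 1)
  coeff of dv: -8*u^3 + 12*u*v^2 + 12*v
F^* omega = (4*u*(2*u^2 - u*v + 1)) du + (-8*u^3 + 12*u*v^2 + 12*v) dv.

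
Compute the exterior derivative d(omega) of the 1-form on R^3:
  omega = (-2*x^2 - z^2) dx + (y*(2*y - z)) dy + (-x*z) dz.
d(omega) = (z) dx ∧ dz + (y) dy ∧ dz

For a 1-form omega = sum_i f_i dx_i, the exterior derivative is
  d(omega) = sum_{i < j} (∂f_j/∂x_i - ∂f_i/∂x_j) dx_i ∧ dx_j.
  coefficient of dx ∧ dz: ∂f_3/∂x - ∂f_1/∂z = ∂(-x*z)/∂x - ∂(-2*x^2 - z^2)/∂z = z
  coefficient of dy ∧ dz: ∂f_3/∂y - ∂f_2/∂z = ∂(-x*z)/∂y - ∂(y*(2*y - z))/∂z = y
Assembling: d(omega) = (z) dx ∧ dz + (y) dy ∧ dz.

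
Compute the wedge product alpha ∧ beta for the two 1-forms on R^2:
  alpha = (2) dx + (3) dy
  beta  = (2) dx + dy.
alpha ∧ beta = (-4) dx ∧ dy

Distribute the wedge, using dx_i ∧ dx_j = -dx_j ∧ dx_i and dx_i ∧ dx_i = 0. For each pair (i, j) with i < j, the coefficient of dx_i ∧ dx_j in alpha ∧ beta is (alpha_i * beta_j - alpha_j * beta_i). Collecting: alpha ∧ beta = (-4) dx ∧ dy.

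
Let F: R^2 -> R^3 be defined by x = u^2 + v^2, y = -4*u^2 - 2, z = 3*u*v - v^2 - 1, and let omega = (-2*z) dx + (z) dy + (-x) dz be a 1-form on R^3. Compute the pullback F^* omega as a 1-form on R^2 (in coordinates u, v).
F^* omega = (-39*u^2*v + 12*u*v^2 + 12*u - 3*v^3) du + (-3*u^3 + 2*u^2*v - 15*u*v^2 + 6*v^3 + 4*v) dv

Using F^*(f dg) = (f ∘ F) d(g ∘ F), substitute each coordinate x_i by F_i(u, v) in f_i, and replace dx_i by d F_i = (∂F_i/∂u) du + (∂F_i/∂v) dv.
  For the x component: f_1(F) = -6*u*v + 2*v^2 + 2; d F_1 = (2*u) du + (2*v) dv
  For the y component: f_2(F) = 3*u*v - v^2 - 1; d F_2 = (-8*u) du + (0) dv
  For the z component: f_3(F) = -u^2 - v^2; d F_3 = (3*v) du + (3*u - 2*v) dv
Combining and collecting du, dv coefficients:
  coeff of du: -39*u^2*v + 12*u*v^2 + 12*u - 3*v^3
  coeff of dv: -3*u^3 + 2*u^2*v - 15*u*v^2 + 6*v^3 + 4*v
F^* omega = (-39*u^2*v + 12*u*v^2 + 12*u - 3*v^3) du + (-3*u^3 + 2*u^2*v - 15*u*v^2 + 6*v^3 + 4*v) dv.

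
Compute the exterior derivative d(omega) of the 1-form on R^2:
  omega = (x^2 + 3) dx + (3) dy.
d(omega) = 0

For a 1-form omega = sum_i f_i dx_i, the exterior derivative is
  d(omega) = sum_{i < j} (∂f_j/∂x_i - ∂f_i/∂x_j) dx_i ∧ dx_j.

Assembling: d(omega) = 0.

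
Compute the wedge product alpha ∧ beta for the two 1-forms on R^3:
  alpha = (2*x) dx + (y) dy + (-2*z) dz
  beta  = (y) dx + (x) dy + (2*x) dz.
alpha ∧ beta = (2*x^2 - y^2) dx ∧ dy + (4*x^2 + 2*y*z) dx ∧ dz + (2*x*(y + z)) dy ∧ dz

Distribute the wedge, using dx_i ∧ dx_j = -dx_j ∧ dx_i and dx_i ∧ dx_i = 0. For each pair (i, j) with i < j, the coefficient of dx_i ∧ dx_j in alpha ∧ beta is (alpha_i * beta_j - alpha_j * beta_i). Collecting: alpha ∧ beta = (2*x^2 - y^2) dx ∧ dy + (4*x^2 + 2*y*z) dx ∧ dz + (2*x*(y + z)) dy ∧ dz.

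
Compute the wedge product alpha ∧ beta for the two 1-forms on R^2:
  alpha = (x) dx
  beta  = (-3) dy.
alpha ∧ beta = (-3*x) dx ∧ dy

Distribute the wedge, using dx_i ∧ dx_j = -dx_j ∧ dx_i and dx_i ∧ dx_i = 0. For each pair (i, j) with i < j, the coefficient of dx_i ∧ dx_j in alpha ∧ beta is (alpha_i * beta_j - alpha_j * beta_i). Collecting: alpha ∧ beta = (-3*x) dx ∧ dy.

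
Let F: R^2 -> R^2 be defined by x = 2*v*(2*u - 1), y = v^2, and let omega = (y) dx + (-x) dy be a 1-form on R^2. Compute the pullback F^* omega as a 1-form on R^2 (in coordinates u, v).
F^* omega = (4*v^3) du + (v^2*(2 - 4*u)) dv

Using F^*(f dg) = (f ∘ F) d(g ∘ F), substitute each coordinate x_i by F_i(u, v) in f_i, and replace dx_i by d F_i = (∂F_i/∂u) du + (∂F_i/∂v) dv.
  For the x component: f_1(F) = v^2; d F_1 = (4*v) du + (4*u - 2) dv
  For the y component: f_2(F) = 2*v*(1 - 2*u); d F_2 = (0) du + (2*v) dv
Combining and collecting du, dv coefficients:
  coeff of du: 4*v^3
  coeff of dv: v^2*(2 - 4*u)
F^* omega = (4*v^3) du + (v^2*(2 - 4*u)) dv.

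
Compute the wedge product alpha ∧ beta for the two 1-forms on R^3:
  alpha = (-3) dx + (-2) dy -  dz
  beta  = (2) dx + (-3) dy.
alpha ∧ beta = (13) dx ∧ dy + (2) dx ∧ dz + (-3) dy ∧ dz

Distribute the wedge, using dx_i ∧ dx_j = -dx_j ∧ dx_i and dx_i ∧ dx_i = 0. For each pair (i, j) with i < j, the coefficient of dx_i ∧ dx_j in alpha ∧ beta is (alpha_i * beta_j - alpha_j * beta_i). Collecting: alpha ∧ beta = (13) dx ∧ dy + (2) dx ∧ dz + (-3) dy ∧ dz.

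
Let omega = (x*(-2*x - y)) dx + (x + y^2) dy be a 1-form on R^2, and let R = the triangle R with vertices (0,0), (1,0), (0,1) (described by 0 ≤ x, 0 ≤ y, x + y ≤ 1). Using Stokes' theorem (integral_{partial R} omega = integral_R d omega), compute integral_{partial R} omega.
integral_(partial R) omega = 2/3

Stokes: integral_partial_R omega = integral_R d omega with d omega = (∂Q/∂x - ∂P/∂y) dx ∧ dy.
  ∂Q/∂x = 1
  ∂P/∂y = -x
  integrand = ∂Q/∂x - ∂P/∂y = x + 1.
Integrating over R: integral_0^1 integral_0^{1-x} (x + 1) dy dx = 2/3.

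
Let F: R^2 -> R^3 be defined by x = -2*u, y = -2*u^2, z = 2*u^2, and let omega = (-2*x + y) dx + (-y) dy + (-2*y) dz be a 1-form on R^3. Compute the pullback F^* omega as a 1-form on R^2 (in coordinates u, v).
F^* omega = (4*u*(2*u^2 + u - 2)) du

Using F^*(f dg) = (f ∘ F) d(g ∘ F), substitute each coordinate x_i by F_i(u, v) in f_i, and replace dx_i by d F_i = (∂F_i/∂u) du + (∂F_i/∂v) dv.
  For the x component: f_1(F) = 2*u*(2 - u); d F_1 = (-2) du + (0) dv
  For the y component: f_2(F) = 2*u^2; d F_2 = (-4*u) du + (0) dv
  For the z component: f_3(F) = 4*u^2; d F_3 = (4*u) du + (0) dv
Combining and collecting du, dv coefficients:
  coeff of du: 4*u*(2*u^2 + u - 2)
  coeff of dv: 0
F^* omega = (4*u*(2*u^2 + u - 2)) du.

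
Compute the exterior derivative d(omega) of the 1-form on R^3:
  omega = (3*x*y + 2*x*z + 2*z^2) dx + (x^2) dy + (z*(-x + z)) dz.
d(omega) = (-x) dx ∧ dy + (-2*x - 5*z) dx ∧ dz

For a 1-form omega = sum_i f_i dx_i, the exterior derivative is
  d(omega) = sum_{i < j} (∂f_j/∂x_i - ∂f_i/∂x_j) dx_i ∧ dx_j.
  coefficient of dx ∧ dy: ∂f_2/∂x - ∂f_1/∂y = ∂(x^2)/∂x - ∂(3*x*y + 2*x*z + 2*z^2)/∂y = -x
  coefficient of dx ∧ dz: ∂f_3/∂x - ∂f_1/∂z = ∂(z*(-x + z))/∂x - ∂(3*x*y + 2*x*z + 2*z^2)/∂z = -2*x - 5*z
Assembling: d(omega) = (-x) dx ∧ dy + (-2*x - 5*z) dx ∧ dz.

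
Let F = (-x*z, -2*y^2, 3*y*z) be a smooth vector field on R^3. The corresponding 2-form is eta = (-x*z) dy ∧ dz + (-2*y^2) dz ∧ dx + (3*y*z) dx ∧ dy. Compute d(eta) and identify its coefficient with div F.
d(eta) = (-y - z) dx ∧ dy ∧ dz; div F = -y - z

For a 2-form in R^3 of the form above, applying d gives a 3-form with coefficient ∂P/∂x + ∂Q/∂y + ∂R/∂z:
  ∂P/∂x = -z
  ∂Q/∂y = -4*y
  ∂R/∂z = 3*y
Sum = -y - z, which is exactly div F.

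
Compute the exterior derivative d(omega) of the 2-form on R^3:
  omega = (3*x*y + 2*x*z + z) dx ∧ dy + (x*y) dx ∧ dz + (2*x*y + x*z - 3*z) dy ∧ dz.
d(omega) = (x + 2*y + z + 1) dx ∧ dy ∧ dz

For a 2-form omega = sum_{i<j} g_{ij} dx_i ∧ dx_j, the exterior derivative is
  d(omega) = sum_{i<j} d(g_{ij}) ∧ dx_i ∧ dx_j = sum_{i<j, k} (∂g_{ij}/∂x_k) dx_k ∧ dx_i ∧ dx_j.
Expand each term, using dx_k ∧ dx_i ∧ dx_j = sgn(permutation) dx_{(a)} ∧ dx_{(b)} ∧ dx_{(c)} with (a < b < c) sorted:
  d(3*x*y + 2*x*z + z) includes (∂/∂z)(3*x*y + 2*x*z + z) dz = (2*x + 1) dz, which multiplied by dx ∧ dy gives (2*x + 1) dx ∧ dy ∧ dz
  d(x*y) includes (∂/∂y)(x*y) dy = (x) dy, which multiplied by dx ∧ dz gives (-x) dx ∧ dy ∧ dz
  d(2*x*y + x*z - 3*z) includes (∂/∂x)(2*x*y + x*z - 3*z) dx = (2*y + z) dx, which multiplied by dy ∧ dz gives (2*y + z) dx ∧ dy ∧ dz
Collecting like 3-forms: d(omega) = (x + 2*y + z + 1) dx ∧ dy ∧ dz.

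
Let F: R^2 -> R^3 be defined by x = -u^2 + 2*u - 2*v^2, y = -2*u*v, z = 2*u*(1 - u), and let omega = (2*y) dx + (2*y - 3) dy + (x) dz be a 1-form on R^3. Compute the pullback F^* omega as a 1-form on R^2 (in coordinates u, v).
F^* omega = (4*u^3 + 8*u^2*v - 10*u^2 + 16*u*v^2 - 8*u*v + 4*u - 4*v^2 + 6*v) du + (2*u*(4*u*v + 8*v^2 + 3)) dv

Using F^*(f dg) = (f ∘ F) d(g ∘ F), substitute each coordinate x_i by F_i(u, v) in f_i, and replace dx_i by d F_i = (∂F_i/∂u) du + (∂F_i/∂v) dv.
  For the x component: f_1(F) = -4*u*v; d F_1 = (2 - 2*u) du + (-4*v) dv
  For the y component: f_2(F) = -4*u*v - 3; d F_2 = (-2*v) du + (-2*u) dv
  For the z component: f_3(F) = -u^2 + 2*u - 2*v^2; d F_3 = (2 - 4*u) du + (0) dv
Combining and collecting du, dv coefficients:
  coeff of du: 4*u^3 + 8*u^2*v - 10*u^2 + 16*u*v^2 - 8*u*v + 4*u - 4*v^2 + 6*v
  coeff of dv: 2*u*(4*u*v + 8*v^2 + 3)
F^* omega = (4*u^3 + 8*u^2*v - 10*u^2 + 16*u*v^2 - 8*u*v + 4*u - 4*v^2 + 6*v) du + (2*u*(4*u*v + 8*v^2 + 3)) dv.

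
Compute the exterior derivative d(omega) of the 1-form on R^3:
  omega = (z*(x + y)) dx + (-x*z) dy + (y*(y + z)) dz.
d(omega) = (-2*z) dx ∧ dy + (-x - y) dx ∧ dz + (x + 2*y + z) dy ∧ dz

For a 1-form omega = sum_i f_i dx_i, the exterior derivative is
  d(omega) = sum_{i < j} (∂f_j/∂x_i - ∂f_i/∂x_j) dx_i ∧ dx_j.
  coefficient of dx ∧ dy: ∂f_2/∂x - ∂f_1/∂y = ∂(-x*z)/∂x - ∂(z*(x + y))/∂y = -2*z
  coefficient of dx ∧ dz: ∂f_3/∂x - ∂f_1/∂z = ∂(y*(y + z))/∂x - ∂(z*(x + y))/∂z = -x - y
  coefficient of dy ∧ dz: ∂f_3/∂y - ∂f_2/∂z = ∂(y*(y + z))/∂y - ∂(-x*z)/∂z = x + 2*y + z
Assembling: d(omega) = (-2*z) dx ∧ dy + (-x - y) dx ∧ dz + (x + 2*y + z) dy ∧ dz.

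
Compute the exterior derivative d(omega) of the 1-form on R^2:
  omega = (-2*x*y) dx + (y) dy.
d(omega) = (2*x) dx ∧ dy

For a 1-form omega = sum_i f_i dx_i, the exterior derivative is
  d(omega) = sum_{i < j} (∂f_j/∂x_i - ∂f_i/∂x_j) dx_i ∧ dx_j.
  coefficient of dx ∧ dy: ∂f_2/∂x - ∂f_1/∂y = ∂(y)/∂x - ∂(-2*x*y)/∂y = 2*x
Assembling: d(omega) = (2*x) dx ∧ dy.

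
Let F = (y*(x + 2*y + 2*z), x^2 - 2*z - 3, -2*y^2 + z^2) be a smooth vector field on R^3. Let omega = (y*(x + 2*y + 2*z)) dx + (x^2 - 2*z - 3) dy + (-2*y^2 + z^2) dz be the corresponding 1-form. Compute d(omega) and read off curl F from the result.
d(omega) = (2 - 4*y) dy ∧ dz + (2*y) dz ∧ dx + (x - 4*y - 2*z) dx ∧ dy; curl F = (2 - 4*y, 2*y, x - 4*y - 2*z)

d omega = sum_{i<j} (∂f_j/∂x_i - ∂f_i/∂x_j) dx_i ∧ dx_j. Under the identification (dy ∧ dz, dz ∧ dx, dx ∧ dy) ↔ (e_x, e_y, e_z), the coefficients are exactly the components of curl F. Compute:
  ∂R/∂y - ∂Q/∂z = (-4*y) - (-2) = 2 - 4*y
  ∂P/∂z - ∂R/∂x = (2*y) - (0) = 2*y
  ∂Q/∂x - ∂P/∂y = (2*x) - (x + 4*y + 2*z) = x - 4*y - 2*z.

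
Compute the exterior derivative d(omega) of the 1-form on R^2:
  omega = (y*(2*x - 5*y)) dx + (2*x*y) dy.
d(omega) = (-2*x + 12*y) dx ∧ dy

For a 1-form omega = sum_i f_i dx_i, the exterior derivative is
  d(omega) = sum_{i < j} (∂f_j/∂x_i - ∂f_i/∂x_j) dx_i ∧ dx_j.
  coefficient of dx ∧ dy: ∂f_2/∂x - ∂f_1/∂y = ∂(2*x*y)/∂x - ∂(y*(2*x - 5*y))/∂y = -2*x + 12*y
Assembling: d(omega) = (-2*x + 12*y) dx ∧ dy.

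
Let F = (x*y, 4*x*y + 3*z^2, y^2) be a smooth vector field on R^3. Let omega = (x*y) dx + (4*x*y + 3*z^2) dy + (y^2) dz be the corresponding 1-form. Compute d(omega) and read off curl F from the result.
d(omega) = (2*y - 6*z) dy ∧ dz + (0) dz ∧ dx + (-x + 4*y) dx ∧ dy; curl F = (2*y - 6*z, 0, -x + 4*y)

d omega = sum_{i<j} (∂f_j/∂x_i - ∂f_i/∂x_j) dx_i ∧ dx_j. Under the identification (dy ∧ dz, dz ∧ dx, dx ∧ dy) ↔ (e_x, e_y, e_z), the coefficients are exactly the components of curl F. Compute:
  ∂R/∂y - ∂Q/∂z = (2*y) - (6*z) = 2*y - 6*z
  ∂P/∂z - ∂R/∂x = (0) - (0) = 0
  ∂Q/∂x - ∂P/∂y = (4*y) - (x) = -x + 4*y.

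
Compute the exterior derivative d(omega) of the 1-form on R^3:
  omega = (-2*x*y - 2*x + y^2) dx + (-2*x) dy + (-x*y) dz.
d(omega) = (2*x - 2*y - 2) dx ∧ dy + (-y) dx ∧ dz + (-x) dy ∧ dz

For a 1-form omega = sum_i f_i dx_i, the exterior derivative is
  d(omega) = sum_{i < j} (∂f_j/∂x_i - ∂f_i/∂x_j) dx_i ∧ dx_j.
  coefficient of dx ∧ dy: ∂f_2/∂x - ∂f_1/∂y = ∂(-2*x)/∂x - ∂(-2*x*y - 2*x + y^2)/∂y = 2*x - 2*y - 2
  coefficient of dx ∧ dz: ∂f_3/∂x - ∂f_1/∂z = ∂(-x*y)/∂x - ∂(-2*x*y - 2*x + y^2)/∂z = -y
  coefficient of dy ∧ dz: ∂f_3/∂y - ∂f_2/∂z = ∂(-x*y)/∂y - ∂(-2*x)/∂z = -x
Assembling: d(omega) = (2*x - 2*y - 2) dx ∧ dy + (-y) dx ∧ dz + (-x) dy ∧ dz.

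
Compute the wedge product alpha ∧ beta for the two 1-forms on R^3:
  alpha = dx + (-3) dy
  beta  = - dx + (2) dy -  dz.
alpha ∧ beta = (-1) dx ∧ dy + (-1) dx ∧ dz + (3) dy ∧ dz

Distribute the wedge, using dx_i ∧ dx_j = -dx_j ∧ dx_i and dx_i ∧ dx_i = 0. For each pair (i, j) with i < j, the coefficient of dx_i ∧ dx_j in alpha ∧ beta is (alpha_i * beta_j - alpha_j * beta_i). Collecting: alpha ∧ beta = (-1) dx ∧ dy + (-1) dx ∧ dz + (3) dy ∧ dz.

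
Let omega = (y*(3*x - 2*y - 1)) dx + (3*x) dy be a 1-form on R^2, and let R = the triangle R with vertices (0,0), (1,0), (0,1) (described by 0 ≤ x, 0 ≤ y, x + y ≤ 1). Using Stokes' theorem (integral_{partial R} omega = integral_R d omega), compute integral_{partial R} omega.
integral_(partial R) omega = 13/6

Stokes: integral_partial_R omega = integral_R d omega with d omega = (∂Q/∂x - ∂P/∂y) dx ∧ dy.
  ∂Q/∂x = 3
  ∂P/∂y = 3*x - 4*y - 1
  integrand = ∂Q/∂x - ∂P/∂y = -3*x + 4*y + 4.
Integrating over R: integral_0^1 integral_0^{1-x} (-3*x + 4*y + 4) dy dx = 13/6.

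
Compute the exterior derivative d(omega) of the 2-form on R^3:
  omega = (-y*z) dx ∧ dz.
d(omega) = (z) dx ∧ dy ∧ dz

For a 2-form omega = sum_{i<j} g_{ij} dx_i ∧ dx_j, the exterior derivative is
  d(omega) = sum_{i<j} d(g_{ij}) ∧ dx_i ∧ dx_j = sum_{i<j, k} (∂g_{ij}/∂x_k) dx_k ∧ dx_i ∧ dx_j.
Expand each term, using dx_k ∧ dx_i ∧ dx_j = sgn(permutation) dx_{(a)} ∧ dx_{(b)} ∧ dx_{(c)} with (a < b < c) sorted:
  d(-y*z) includes (∂/∂y)(-y*z) dy = (-z) dy, which multiplied by dx ∧ dz gives (z) dx ∧ dy ∧ dz
Collecting like 3-forms: d(omega) = (z) dx ∧ dy ∧ dz.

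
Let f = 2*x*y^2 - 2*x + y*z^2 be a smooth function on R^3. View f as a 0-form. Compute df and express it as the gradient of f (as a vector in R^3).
df = (2*y^2 - 2) dx + (4*x*y + z^2) dy + (2*y*z) dz; grad f = (2*y^2 - 2, 4*x*y + z^2, 2*y*z)

For a 0-form f, d f = (∂f/∂x) dx + (∂f/∂y) dy + (∂f/∂z) dz. The components of the vector representation are exactly the entries of grad f in Cartesian coordinates:
  ∂f/∂x = 2*y^2 - 2
  ∂f/∂y = 4*x*y + z^2
  ∂f/∂z = 2*y*z.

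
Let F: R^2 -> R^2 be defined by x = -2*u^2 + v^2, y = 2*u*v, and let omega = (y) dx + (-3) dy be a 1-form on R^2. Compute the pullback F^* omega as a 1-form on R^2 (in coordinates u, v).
F^* omega = (2*v*(-4*u^2 - 3)) du + (2*u*(2*v^2 - 3)) dv

Using F^*(f dg) = (f ∘ F) d(g ∘ F), substitute each coordinate x_i by F_i(u, v) in f_i, and replace dx_i by d F_i = (∂F_i/∂u) du + (∂F_i/∂v) dv.
  For the x component: f_1(F) = 2*u*v; d F_1 = (-4*u) du + (2*v) dv
  For the y component: f_2(F) = -3; d F_2 = (2*v) du + (2*u) dv
Combining and collecting du, dv coefficients:
  coeff of du: 2*v*(-4*u^2 - 3)
  coeff of dv: 2*u*(2*v^2 - 3)
F^* omega = (2*v*(-4*u^2 - 3)) du + (2*u*(2*v^2 - 3)) dv.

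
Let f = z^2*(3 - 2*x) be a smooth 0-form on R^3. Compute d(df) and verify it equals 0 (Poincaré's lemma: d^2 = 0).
d(df) = 0

Step 1: df = sum_i (∂f/∂x_i) dx_i = (-2*z^2) dx + (0) dy + (2*z*(3 - 2*x)) dz.
Step 2: Apply d again. Using the 1-form formula, the coefficient of dx ∧ dy in d(df) is ∂^2 f/∂x ∂y - ∂^2 f/∂y ∂x = (0) - (0) = 0 (equality of mixed partials for smooth f).
Similarly for dx ∧ dz and dy ∧ dz — all coefficients vanish. So d(df) = 0.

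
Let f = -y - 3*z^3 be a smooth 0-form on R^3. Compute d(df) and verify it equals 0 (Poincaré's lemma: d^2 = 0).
d(df) = 0

Step 1: df = sum_i (∂f/∂x_i) dx_i = (0) dx + (-1) dy + (-9*z^2) dz.
Step 2: Apply d again. Using the 1-form formula, the coefficient of dx ∧ dy in d(df) is ∂^2 f/∂x ∂y - ∂^2 f/∂y ∂x = (0) - (0) = 0 (equality of mixed partials for smooth f).
Similarly for dx ∧ dz and dy ∧ dz — all coefficients vanish. So d(df) = 0.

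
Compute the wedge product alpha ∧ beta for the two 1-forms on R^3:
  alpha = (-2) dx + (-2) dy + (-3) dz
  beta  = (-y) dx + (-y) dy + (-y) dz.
alpha ∧ beta = (-y) dx ∧ dz + (-y) dy ∧ dz

Distribute the wedge, using dx_i ∧ dx_j = -dx_j ∧ dx_i and dx_i ∧ dx_i = 0. For each pair (i, j) with i < j, the coefficient of dx_i ∧ dx_j in alpha ∧ beta is (alpha_i * beta_j - alpha_j * beta_i). Collecting: alpha ∧ beta = (-y) dx ∧ dz + (-y) dy ∧ dz.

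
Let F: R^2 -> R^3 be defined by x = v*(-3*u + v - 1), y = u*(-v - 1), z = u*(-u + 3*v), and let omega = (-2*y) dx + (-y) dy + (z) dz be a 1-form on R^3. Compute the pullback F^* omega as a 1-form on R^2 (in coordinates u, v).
F^* omega = (u*(2*u^2 - 9*u*v + 2*v^2 - 8*v - 1)) du + (u*(-3*u^2 + 2*u*v - 7*u + 4*v^2 + 2*v - 2)) dv

Using F^*(f dg) = (f ∘ F) d(g ∘ F), substitute each coordinate x_i by F_i(u, v) in f_i, and replace dx_i by d F_i = (∂F_i/∂u) du + (∂F_i/∂v) dv.
  For the x component: f_1(F) = 2*u*(v + 1); d F_1 = (-3*v) du + (-3*u + 2*v - 1) dv
  For the y component: f_2(F) = u*(v + 1); d F_2 = (-v - 1) du + (-u) dv
  For the z component: f_3(F) = u*(-u + 3*v); d F_3 = (-2*u + 3*v) du + (3*u) dv
Combining and collecting du, dv coefficients:
  coeff of du: u*(2*u^2 - 9*u*v + 2*v^2 - 8*v - 1)
  coeff of dv: u*(-3*u^2 + 2*u*v - 7*u + 4*v^2 + 2*v - 2)
F^* omega = (u*(2*u^2 - 9*u*v + 2*v^2 - 8*v - 1)) du + (u*(-3*u^2 + 2*u*v - 7*u + 4*v^2 + 2*v - 2)) dv.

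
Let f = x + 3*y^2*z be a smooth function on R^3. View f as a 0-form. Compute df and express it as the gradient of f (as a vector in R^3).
df = (1) dx + (6*y*z) dy + (3*y^2) dz; grad f = (1, 6*y*z, 3*y^2)

For a 0-form f, d f = (∂f/∂x) dx + (∂f/∂y) dy + (∂f/∂z) dz. The components of the vector representation are exactly the entries of grad f in Cartesian coordinates:
  ∂f/∂x = 1
  ∂f/∂y = 6*y*z
  ∂f/∂z = 3*y^2.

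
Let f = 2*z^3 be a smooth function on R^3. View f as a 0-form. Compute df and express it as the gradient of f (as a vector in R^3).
df = (0) dx + (0) dy + (6*z^2) dz; grad f = (0, 0, 6*z^2)

For a 0-form f, d f = (∂f/∂x) dx + (∂f/∂y) dy + (∂f/∂z) dz. The components of the vector representation are exactly the entries of grad f in Cartesian coordinates:
  ∂f/∂x = 0
  ∂f/∂y = 0
  ∂f/∂z = 6*z^2.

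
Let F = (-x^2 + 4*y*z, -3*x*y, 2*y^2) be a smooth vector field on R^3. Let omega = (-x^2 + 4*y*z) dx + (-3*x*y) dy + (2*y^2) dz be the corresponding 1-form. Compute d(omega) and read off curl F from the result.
d(omega) = (4*y) dy ∧ dz + (4*y) dz ∧ dx + (-3*y - 4*z) dx ∧ dy; curl F = (4*y, 4*y, -3*y - 4*z)

d omega = sum_{i<j} (∂f_j/∂x_i - ∂f_i/∂x_j) dx_i ∧ dx_j. Under the identification (dy ∧ dz, dz ∧ dx, dx ∧ dy) ↔ (e_x, e_y, e_z), the coefficients are exactly the components of curl F. Compute:
  ∂R/∂y - ∂Q/∂z = (4*y) - (0) = 4*y
  ∂P/∂z - ∂R/∂x = (4*y) - (0) = 4*y
  ∂Q/∂x - ∂P/∂y = (-3*y) - (4*z) = -3*y - 4*z.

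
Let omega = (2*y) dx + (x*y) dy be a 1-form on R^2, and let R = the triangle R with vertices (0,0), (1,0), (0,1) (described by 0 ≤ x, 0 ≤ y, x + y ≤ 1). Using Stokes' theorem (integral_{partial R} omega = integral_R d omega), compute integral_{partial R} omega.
integral_(partial R) omega = -5/6

Stokes: integral_partial_R omega = integral_R d omega with d omega = (∂Q/∂x - ∂P/∂y) dx ∧ dy.
  ∂Q/∂x = y
  ∂P/∂y = 2
  integrand = ∂Q/∂x - ∂P/∂y = y - 2.
Integrating over R: integral_0^1 integral_0^{1-x} (y - 2) dy dx = -5/6.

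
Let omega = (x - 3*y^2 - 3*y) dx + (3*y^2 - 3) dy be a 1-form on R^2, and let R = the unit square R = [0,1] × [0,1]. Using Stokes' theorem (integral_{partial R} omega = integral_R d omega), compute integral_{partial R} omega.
integral_(partial R) omega = 6

Stokes: integral_partial_R omega = integral_R d omega with d omega = (∂Q/∂x - ∂P/∂y) dx ∧ dy.
  ∂Q/∂x = 0
  ∂P/∂y = -6*y - 3
  integrand = ∂Q/∂x - ∂P/∂y = 6*y + 3.
Integrating over R: integral_0^1 integral_0^1 (6*y + 3) dx dy = 6.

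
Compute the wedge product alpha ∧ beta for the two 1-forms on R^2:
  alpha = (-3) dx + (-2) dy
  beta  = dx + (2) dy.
alpha ∧ beta = (-4) dx ∧ dy

Distribute the wedge, using dx_i ∧ dx_j = -dx_j ∧ dx_i and dx_i ∧ dx_i = 0. For each pair (i, j) with i < j, the coefficient of dx_i ∧ dx_j in alpha ∧ beta is (alpha_i * beta_j - alpha_j * beta_i). Collecting: alpha ∧ beta = (-4) dx ∧ dy.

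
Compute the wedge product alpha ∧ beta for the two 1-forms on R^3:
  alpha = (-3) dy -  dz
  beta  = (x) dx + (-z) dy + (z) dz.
alpha ∧ beta = (3*x) dx ∧ dy + (-4*z) dy ∧ dz + (x) dx ∧ dz

Distribute the wedge, using dx_i ∧ dx_j = -dx_j ∧ dx_i and dx_i ∧ dx_i = 0. For each pair (i, j) with i < j, the coefficient of dx_i ∧ dx_j in alpha ∧ beta is (alpha_i * beta_j - alpha_j * beta_i). Collecting: alpha ∧ beta = (3*x) dx ∧ dy + (-4*z) dy ∧ dz + (x) dx ∧ dz.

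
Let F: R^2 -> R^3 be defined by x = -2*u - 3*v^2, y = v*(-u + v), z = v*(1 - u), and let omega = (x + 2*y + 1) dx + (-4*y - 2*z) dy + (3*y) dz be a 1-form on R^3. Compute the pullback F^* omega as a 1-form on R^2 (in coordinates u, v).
F^* omega = (-3*u*v^2 + 4*u*v + 4*u + v^3 + 4*v^2 - 2) du + (v*(-3*u^2 + 25*u*v + 11*u - 2*v^2 - v - 6)) dv

Using F^*(f dg) = (f ∘ F) d(g ∘ F), substitute each coordinate x_i by F_i(u, v) in f_i, and replace dx_i by d F_i = (∂F_i/∂u) du + (∂F_i/∂v) dv.
  For the x component: f_1(F) = -2*u*v - 2*u - v^2 + 1; d F_1 = (-2) du + (-6*v) dv
  For the y component: f_2(F) = 2*v*(3*u - 2*v - 1); d F_2 = (-v) du + (-u + 2*v) dv
  For the z component: f_3(F) = 3*v*(-u + v); d F_3 = (-v) du + (1 - u) dv
Combining and collecting du, dv coefficients:
  coeff of du: -3*u*v^2 + 4*u*v + 4*u + v^3 + 4*v^2 - 2
  coeff of dv: v*(-3*u^2 + 25*u*v + 11*u - 2*v^2 - v - 6)
F^* omega = (-3*u*v^2 + 4*u*v + 4*u + v^3 + 4*v^2 - 2) du + (v*(-3*u^2 + 25*u*v + 11*u - 2*v^2 - v - 6)) dv.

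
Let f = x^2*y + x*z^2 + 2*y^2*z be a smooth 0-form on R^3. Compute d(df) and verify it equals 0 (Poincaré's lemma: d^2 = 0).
d(df) = 0

Step 1: df = sum_i (∂f/∂x_i) dx_i = (2*x*y + z^2) dx + (x^2 + 4*y*z) dy + (2*x*z + 2*y^2) dz.
Step 2: Apply d again. Using the 1-form formula, the coefficient of dx ∧ dy in d(df) is ∂^2 f/∂x ∂y - ∂^2 f/∂y ∂x = (2*x) - (2*x) = 0 (equality of mixed partials for smooth f).
Similarly for dx ∧ dz and dy ∧ dz — all coefficients vanish. So d(df) = 0.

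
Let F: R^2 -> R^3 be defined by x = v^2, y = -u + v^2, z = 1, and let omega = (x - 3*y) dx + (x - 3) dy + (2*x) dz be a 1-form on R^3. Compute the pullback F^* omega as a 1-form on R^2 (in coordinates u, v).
F^* omega = (3 - v^2) du + (2*v*(3*u - v^2 - 3)) dv

Using F^*(f dg) = (f ∘ F) d(g ∘ F), substitute each coordinate x_i by F_i(u, v) in f_i, and replace dx_i by d F_i = (∂F_i/∂u) du + (∂F_i/∂v) dv.
  For the x component: f_1(F) = 3*u - 2*v^2; d F_1 = (0) du + (2*v) dv
  For the y component: f_2(F) = v^2 - 3; d F_2 = (-1) du + (2*v) dv
  For the z component: f_3(F) = 2*v^2; d F_3 = (0) du + (0) dv
Combining and collecting du, dv coefficients:
  coeff of du: 3 - v^2
  coeff of dv: 2*v*(3*u - v^2 - 3)
F^* omega = (3 - v^2) du + (2*v*(3*u - v^2 - 3)) dv.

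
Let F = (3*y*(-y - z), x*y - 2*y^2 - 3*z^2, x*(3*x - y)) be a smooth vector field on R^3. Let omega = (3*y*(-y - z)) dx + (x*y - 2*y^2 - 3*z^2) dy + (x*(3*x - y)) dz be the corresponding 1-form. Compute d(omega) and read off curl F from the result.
d(omega) = (-x + 6*z) dy ∧ dz + (-6*x - 2*y) dz ∧ dx + (7*y + 3*z) dx ∧ dy; curl F = (-x + 6*z, -6*x - 2*y, 7*y + 3*z)

d omega = sum_{i<j} (∂f_j/∂x_i - ∂f_i/∂x_j) dx_i ∧ dx_j. Under the identification (dy ∧ dz, dz ∧ dx, dx ∧ dy) ↔ (e_x, e_y, e_z), the coefficients are exactly the components of curl F. Compute:
  ∂R/∂y - ∂Q/∂z = (-x) - (-6*z) = -x + 6*z
  ∂P/∂z - ∂R/∂x = (-3*y) - (6*x - y) = -6*x - 2*y
  ∂Q/∂x - ∂P/∂y = (y) - (-6*y - 3*z) = 7*y + 3*z.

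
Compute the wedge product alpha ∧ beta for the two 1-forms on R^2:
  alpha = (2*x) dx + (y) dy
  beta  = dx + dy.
alpha ∧ beta = (2*x - y) dx ∧ dy

Distribute the wedge, using dx_i ∧ dx_j = -dx_j ∧ dx_i and dx_i ∧ dx_i = 0. For each pair (i, j) with i < j, the coefficient of dx_i ∧ dx_j in alpha ∧ beta is (alpha_i * beta_j - alpha_j * beta_i). Collecting: alpha ∧ beta = (2*x - y) dx ∧ dy.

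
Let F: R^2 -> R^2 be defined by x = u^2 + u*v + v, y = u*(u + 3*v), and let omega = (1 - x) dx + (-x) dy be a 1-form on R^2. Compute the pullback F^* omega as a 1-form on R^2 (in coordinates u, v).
F^* omega = (-4*u^3 - 8*u^2*v - 4*u*v^2 - 4*u*v + 2*u - 4*v^2 + v) du + (-4*u^3 - 4*u^2*v - u^2 - 5*u*v + u - v + 1) dv

Using F^*(f dg) = (f ∘ F) d(g ∘ F), substitute each coordinate x_i by F_i(u, v) in f_i, and replace dx_i by d F_i = (∂F_i/∂u) du + (∂F_i/∂v) dv.
  For the x component: f_1(F) = -u^2 - u*v - v + 1; d F_1 = (2*u + v) du + (u + 1) dv
  For the y component: f_2(F) = -u^2 - u*v - v; d F_2 = (2*u + 3*v) du + (3*u) dv
Combining and collecting du, dv coefficients:
  coeff of du: -4*u^3 - 8*u^2*v - 4*u*v^2 - 4*u*v + 2*u - 4*v^2 + v
  coeff of dv: -4*u^3 - 4*u^2*v - u^2 - 5*u*v + u - v + 1
F^* omega = (-4*u^3 - 8*u^2*v - 4*u*v^2 - 4*u*v + 2*u - 4*v^2 + v) du + (-4*u^3 - 4*u^2*v - u^2 - 5*u*v + u - v + 1) dv.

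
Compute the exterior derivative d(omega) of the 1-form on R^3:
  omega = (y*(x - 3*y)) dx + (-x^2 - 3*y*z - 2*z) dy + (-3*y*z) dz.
d(omega) = (-3*x + 6*y) dx ∧ dy + (3*y - 3*z + 2) dy ∧ dz

For a 1-form omega = sum_i f_i dx_i, the exterior derivative is
  d(omega) = sum_{i < j} (∂f_j/∂x_i - ∂f_i/∂x_j) dx_i ∧ dx_j.
  coefficient of dx ∧ dy: ∂f_2/∂x - ∂f_1/∂y = ∂(-x^2 - 3*y*z - 2*z)/∂x - ∂(y*(x - 3*y))/∂y = -3*x + 6*y
  coefficient of dy ∧ dz: ∂f_3/∂y - ∂f_2/∂z = ∂(-3*y*z)/∂y - ∂(-x^2 - 3*y*z - 2*z)/∂z = 3*y - 3*z + 2
Assembling: d(omega) = (-3*x + 6*y) dx ∧ dy + (3*y - 3*z + 2) dy ∧ dz.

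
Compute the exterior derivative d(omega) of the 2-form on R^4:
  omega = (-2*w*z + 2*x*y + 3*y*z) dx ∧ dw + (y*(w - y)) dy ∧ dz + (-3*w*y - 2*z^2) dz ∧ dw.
d(omega) = (-2*x - 3*z) dx ∧ dy ∧ dw + (2*w - 3*y) dx ∧ dz ∧ dw + (-3*w + y) dy ∧ dz ∧ dw

For a 2-form omega = sum_{i<j} g_{ij} dx_i ∧ dx_j, the exterior derivative is
  d(omega) = sum_{i<j} d(g_{ij}) ∧ dx_i ∧ dx_j = sum_{i<j, k} (∂g_{ij}/∂x_k) dx_k ∧ dx_i ∧ dx_j.
Expand each term, using dx_k ∧ dx_i ∧ dx_j = sgn(permutation) dx_{(a)} ∧ dx_{(b)} ∧ dx_{(c)} with (a < b < c) sorted:
  d(-2*w*z + 2*x*y + 3*y*z) includes (∂/∂y)(-2*w*z + 2*x*y + 3*y*z) dy = (2*x + 3*z) dy, which multiplied by dx ∧ dw gives (-2*x - 3*z) dx ∧ dy ∧ dw
  d(-2*w*z + 2*x*y + 3*y*z) includes (∂/∂z)(-2*w*z + 2*x*y + 3*y*z) dz = (-2*w + 3*y) dz, which multiplied by dx ∧ dw gives (2*w - 3*y) dx ∧ dz ∧ dw
  d(y*(w - y)) includes (∂/∂w)(y*(w - y)) dw = (y) dw, which multiplied by dy ∧ dz gives (y) dy ∧ dz ∧ dw
  d(-3*w*y - 2*z^2) includes (∂/∂y)(-3*w*y - 2*z^2) dy = (-3*w) dy, which multiplied by dz ∧ dw gives (-3*w) dy ∧ dz ∧ dw
Collecting like 3-forms: d(omega) = (-2*x - 3*z) dx ∧ dy ∧ dw + (2*w - 3*y) dx ∧ dz ∧ dw + (-3*w + y) dy ∧ dz ∧ dw.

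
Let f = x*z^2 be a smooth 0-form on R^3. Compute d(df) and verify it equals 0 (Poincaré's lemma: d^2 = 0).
d(df) = 0

Step 1: df = sum_i (∂f/∂x_i) dx_i = (z^2) dx + (0) dy + (2*x*z) dz.
Step 2: Apply d again. Using the 1-form formula, the coefficient of dx ∧ dy in d(df) is ∂^2 f/∂x ∂y - ∂^2 f/∂y ∂x = (0) - (0) = 0 (equality of mixed partials for smooth f).
Similarly for dx ∧ dz and dy ∧ dz — all coefficients vanish. So d(df) = 0.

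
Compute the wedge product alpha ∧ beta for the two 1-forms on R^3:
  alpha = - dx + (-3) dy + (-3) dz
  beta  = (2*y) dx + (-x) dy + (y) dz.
alpha ∧ beta = (x + 6*y) dx ∧ dy + (5*y) dx ∧ dz + (-3*x - 3*y) dy ∧ dz

Distribute the wedge, using dx_i ∧ dx_j = -dx_j ∧ dx_i and dx_i ∧ dx_i = 0. For each pair (i, j) with i < j, the coefficient of dx_i ∧ dx_j in alpha ∧ beta is (alpha_i * beta_j - alpha_j * beta_i). Collecting: alpha ∧ beta = (x + 6*y) dx ∧ dy + (5*y) dx ∧ dz + (-3*x - 3*y) dy ∧ dz.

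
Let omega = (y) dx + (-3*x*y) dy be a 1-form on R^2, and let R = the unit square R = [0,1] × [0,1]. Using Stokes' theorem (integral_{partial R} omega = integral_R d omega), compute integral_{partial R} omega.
integral_(partial R) omega = -5/2

Stokes: integral_partial_R omega = integral_R d omega with d omega = (∂Q/∂x - ∂P/∂y) dx ∧ dy.
  ∂Q/∂x = -3*y
  ∂P/∂y = 1
  integrand = ∂Q/∂x - ∂P/∂y = -3*y - 1.
Integrating over R: integral_0^1 integral_0^1 (-3*y - 1) dx dy = -5/2.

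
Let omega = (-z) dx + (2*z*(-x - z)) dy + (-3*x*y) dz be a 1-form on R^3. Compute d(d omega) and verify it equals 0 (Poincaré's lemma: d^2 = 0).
d(d omega) = 0

Step 1: d omega = sum_{i<j} (∂f_j/∂x_i - ∂f_i/∂x_j) dx_i ∧ dx_j:
  coeff of dx ∧ dy: -2*z
  coeff of dx ∧ dz: 1 - 3*y
  coeff of dy ∧ dz: -x + 4*z
Step 2: Apply d again to each 2-form coefficient. The only possible 3-form in R^3 is dx ∧ dy ∧ dz, with coefficient
  ∂(coeff of dy∧dz)/∂x - ∂(coeff of dx∧dz)/∂y + ∂(coeff of dx∧dy)/∂z
  = ∂/∂x (-x + 4*z) - ∂/∂y (1 - 3*y) + ∂/∂z (-2*z).
Each of these terms simplifies to sums of mixed partials that cancel in pairs. The result is 0 (by equality of mixed partials for smooth functions — Schwarz / Clairaut).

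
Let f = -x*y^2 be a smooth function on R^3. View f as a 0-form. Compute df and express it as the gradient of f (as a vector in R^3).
df = (-y^2) dx + (-2*x*y) dy + (0) dz; grad f = (-y^2, -2*x*y, 0)

For a 0-form f, d f = (∂f/∂x) dx + (∂f/∂y) dy + (∂f/∂z) dz. The components of the vector representation are exactly the entries of grad f in Cartesian coordinates:
  ∂f/∂x = -y^2
  ∂f/∂y = -2*x*y
  ∂f/∂z = 0.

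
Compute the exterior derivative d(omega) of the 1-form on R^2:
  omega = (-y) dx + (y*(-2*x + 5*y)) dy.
d(omega) = (1 - 2*y) dx ∧ dy

For a 1-form omega = sum_i f_i dx_i, the exterior derivative is
  d(omega) = sum_{i < j} (∂f_j/∂x_i - ∂f_i/∂x_j) dx_i ∧ dx_j.
  coefficient of dx ∧ dy: ∂f_2/∂x - ∂f_1/∂y = ∂(y*(-2*x + 5*y))/∂x - ∂(-y)/∂y = 1 - 2*y
Assembling: d(omega) = (1 - 2*y) dx ∧ dy.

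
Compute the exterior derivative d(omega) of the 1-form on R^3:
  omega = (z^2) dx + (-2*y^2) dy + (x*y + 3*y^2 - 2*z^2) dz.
d(omega) = (y - 2*z) dx ∧ dz + (x + 6*y) dy ∧ dz

For a 1-form omega = sum_i f_i dx_i, the exterior derivative is
  d(omega) = sum_{i < j} (∂f_j/∂x_i - ∂f_i/∂x_j) dx_i ∧ dx_j.
  coefficient of dx ∧ dz: ∂f_3/∂x - ∂f_1/∂z = ∂(x*y + 3*y^2 - 2*z^2)/∂x - ∂(z^2)/∂z = y - 2*z
  coefficient of dy ∧ dz: ∂f_3/∂y - ∂f_2/∂z = ∂(x*y + 3*y^2 - 2*z^2)/∂y - ∂(-2*y^2)/∂z = x + 6*y
Assembling: d(omega) = (y - 2*z) dx ∧ dz + (x + 6*y) dy ∧ dz.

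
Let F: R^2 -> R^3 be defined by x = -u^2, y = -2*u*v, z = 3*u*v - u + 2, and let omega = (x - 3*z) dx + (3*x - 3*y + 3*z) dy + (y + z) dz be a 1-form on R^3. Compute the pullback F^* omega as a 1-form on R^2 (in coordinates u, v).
F^* omega = (2*u^3 + 24*u^2*v - 6*u^2 - 27*u*v^2 + 2*u*v + 13*u - 6*v - 2) du + (3*u*(2*u^2 - 9*u*v + u - 2)) dv

Using F^*(f dg) = (f ∘ F) d(g ∘ F), substitute each coordinate x_i by F_i(u, v) in f_i, and replace dx_i by d F_i = (∂F_i/∂u) du + (∂F_i/∂v) dv.
  For the x component: f_1(F) = -u^2 - 9*u*v + 3*u - 6; d F_1 = (-2*u) du + (0) dv
  For the y component: f_2(F) = -3*u^2 + 15*u*v - 3*u + 6; d F_2 = (-2*v) du + (-2*u) dv
  For the z component: f_3(F) = u*v - u + 2; d F_3 = (3*v - 1) du + (3*u) dv
Combining and collecting du, dv coefficients:
  coeff of du: 2*u^3 + 24*u^2*v - 6*u^2 - 27*u*v^2 + 2*u*v + 13*u - 6*v - 2
  coeff of dv: 3*u*(2*u^2 - 9*u*v + u - 2)
F^* omega = (2*u^3 + 24*u^2*v - 6*u^2 - 27*u*v^2 + 2*u*v + 13*u - 6*v - 2) du + (3*u*(2*u^2 - 9*u*v + u - 2)) dv.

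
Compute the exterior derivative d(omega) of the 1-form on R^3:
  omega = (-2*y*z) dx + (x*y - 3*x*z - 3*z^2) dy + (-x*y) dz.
d(omega) = (y - z) dx ∧ dy + (y) dx ∧ dz + (2*x + 6*z) dy ∧ dz

For a 1-form omega = sum_i f_i dx_i, the exterior derivative is
  d(omega) = sum_{i < j} (∂f_j/∂x_i - ∂f_i/∂x_j) dx_i ∧ dx_j.
  coefficient of dx ∧ dy: ∂f_2/∂x - ∂f_1/∂y = ∂(x*y - 3*x*z - 3*z^2)/∂x - ∂(-2*y*z)/∂y = y - z
  coefficient of dx ∧ dz: ∂f_3/∂x - ∂f_1/∂z = ∂(-x*y)/∂x - ∂(-2*y*z)/∂z = y
  coefficient of dy ∧ dz: ∂f_3/∂y - ∂f_2/∂z = ∂(-x*y)/∂y - ∂(x*y - 3*x*z - 3*z^2)/∂z = 2*x + 6*z
Assembling: d(omega) = (y - z) dx ∧ dy + (y) dx ∧ dz + (2*x + 6*z) dy ∧ dz.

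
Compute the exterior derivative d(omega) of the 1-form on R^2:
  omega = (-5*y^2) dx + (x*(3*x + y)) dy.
d(omega) = (6*x + 11*y) dx ∧ dy

For a 1-form omega = sum_i f_i dx_i, the exterior derivative is
  d(omega) = sum_{i < j} (∂f_j/∂x_i - ∂f_i/∂x_j) dx_i ∧ dx_j.
  coefficient of dx ∧ dy: ∂f_2/∂x - ∂f_1/∂y = ∂(x*(3*x + y))/∂x - ∂(-5*y^2)/∂y = 6*x + 11*y
Assembling: d(omega) = (6*x + 11*y) dx ∧ dy.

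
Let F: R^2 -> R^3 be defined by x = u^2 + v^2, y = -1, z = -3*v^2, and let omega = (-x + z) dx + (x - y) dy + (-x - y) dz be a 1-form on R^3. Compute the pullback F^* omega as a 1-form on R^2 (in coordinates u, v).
F^* omega = (2*u*(-u^2 - 4*v^2)) du + (2*v*(2*u^2 - v^2 - 3)) dv

Using F^*(f dg) = (f ∘ F) d(g ∘ F), substitute each coordinate x_i by F_i(u, v) in f_i, and replace dx_i by d F_i = (∂F_i/∂u) du + (∂F_i/∂v) dv.
  For the x component: f_1(F) = -u^2 - 4*v^2; d F_1 = (2*u) du + (2*v) dv
  For the y component: f_2(F) = u^2 + v^2 + 1; d F_2 = (0) du + (0) dv
  For the z component: f_3(F) = -u^2 - v^2 + 1; d F_3 = (0) du + (-6*v) dv
Combining and collecting du, dv coefficients:
  coeff of du: 2*u*(-u^2 - 4*v^2)
  coeff of dv: 2*v*(2*u^2 - v^2 - 3)
F^* omega = (2*u*(-u^2 - 4*v^2)) du + (2*v*(2*u^2 - v^2 - 3)) dv.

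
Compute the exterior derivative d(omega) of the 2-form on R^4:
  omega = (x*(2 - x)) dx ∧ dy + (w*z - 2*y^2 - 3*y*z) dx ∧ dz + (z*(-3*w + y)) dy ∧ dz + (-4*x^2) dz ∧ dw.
d(omega) = (4*y + 3*z) dx ∧ dy ∧ dz + (-8*x + z) dx ∧ dz ∧ dw + (-3*z) dy ∧ dz ∧ dw

For a 2-form omega = sum_{i<j} g_{ij} dx_i ∧ dx_j, the exterior derivative is
  d(omega) = sum_{i<j} d(g_{ij}) ∧ dx_i ∧ dx_j = sum_{i<j, k} (∂g_{ij}/∂x_k) dx_k ∧ dx_i ∧ dx_j.
Expand each term, using dx_k ∧ dx_i ∧ dx_j = sgn(permutation) dx_{(a)} ∧ dx_{(b)} ∧ dx_{(c)} with (a < b < c) sorted:
  d(w*z - 2*y^2 - 3*y*z) includes (∂/∂y)(w*z - 2*y^2 - 3*y*z) dy = (-4*y - 3*z) dy, which multiplied by dx ∧ dz gives (4*y + 3*z) dx ∧ dy ∧ dz
  d(w*z - 2*y^2 - 3*y*z) includes (∂/∂w)(w*z - 2*y^2 - 3*y*z) dw = (z) dw, which multiplied by dx ∧ dz gives (z) dx ∧ dz ∧ dw
  d(z*(-3*w + y)) includes (∂/∂w)(z*(-3*w + y)) dw = (-3*z) dw, which multiplied by dy ∧ dz gives (-3*z) dy ∧ dz ∧ dw
  d(-4*x^2) includes (∂/∂x)(-4*x^2) dx = (-8*x) dx, which multiplied by dz ∧ dw gives (-8*x) dx ∧ dz ∧ dw
Collecting like 3-forms: d(omega) = (4*y + 3*z) dx ∧ dy ∧ dz + (-8*x + z) dx ∧ dz ∧ dw + (-3*z) dy ∧ dz ∧ dw.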